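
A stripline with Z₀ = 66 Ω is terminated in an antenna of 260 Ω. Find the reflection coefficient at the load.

Γ = 0.595

Γ = (Z_L − Z_0)/(Z_L + Z_0) = (260 − 66)/(260 + 66) = 194/326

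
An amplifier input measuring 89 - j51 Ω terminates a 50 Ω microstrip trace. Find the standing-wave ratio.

Γ = (Z_L − Z_0)/(Z_L + Z_0) = (39 − j51)/(139 − j51)
|Γ| = 64.2/148 = 0.434
VSWR = (1 + |Γ|)/(1 − |Γ|) = 1.43/0.566

VSWR ≈ 2.53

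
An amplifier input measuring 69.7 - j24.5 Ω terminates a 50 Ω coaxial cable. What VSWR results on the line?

VSWR ≈ 1.69

Γ = (Z_L − Z_0)/(Z_L + Z_0) = (19.7 − j24.5)/(119.7 − j24.5)
|Γ| = 31.4/122 = 0.257
VSWR = (1 + |Γ|)/(1 − |Γ|) = 1.26/0.743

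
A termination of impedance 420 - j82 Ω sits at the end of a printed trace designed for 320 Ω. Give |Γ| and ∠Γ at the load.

Γ = (Z_L − Z_0)/(Z_L + Z_0) = (100 − j82)/(740 − j82)
|Γ| = 129/745 = 0.174

Γ ≈ 0.174 ∠ -33°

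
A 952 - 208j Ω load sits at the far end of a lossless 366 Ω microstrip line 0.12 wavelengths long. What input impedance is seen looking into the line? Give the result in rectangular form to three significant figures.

βl = 2π × 0.12 = 43.2°
tan(βl) = tan(43.2°) = 0.939
Z_in = Z_0·(Z_L + jZ_0·tanβl)/(Z_0 + jZ_L·tanβl)
     = 366·(952 + j136)/(561 + j894)

Z_in ≈ 215 − j255 Ω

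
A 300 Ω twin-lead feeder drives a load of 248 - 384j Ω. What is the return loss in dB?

Γ = (-52 − j384)/(548 − j384), |Γ| = 0.579
RL = −20·log₁₀|Γ| = −20·log₁₀(0.579)

RL ≈ 4.74 dB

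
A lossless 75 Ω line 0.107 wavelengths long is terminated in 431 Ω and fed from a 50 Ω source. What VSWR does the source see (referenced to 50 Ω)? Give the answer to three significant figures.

VSWR ≈ 6.79

βl = 2π × 0.107 = 38.5°
tan(βl) = 0.796
Z_in = Z_0·(Z_L + jZ_0·tanβl)/(Z_0 + jZ_L·tanβl) = 32.1 − j87.2 Ω
Γ_s = (Z_in − Z_s)/(Z_in + Z_s) = (-17.9 − j87.2)/(82.1 − j87.2), |Γ_s| = 0.743
VSWR = (1 + |Γ_s|)/(1 − |Γ_s|)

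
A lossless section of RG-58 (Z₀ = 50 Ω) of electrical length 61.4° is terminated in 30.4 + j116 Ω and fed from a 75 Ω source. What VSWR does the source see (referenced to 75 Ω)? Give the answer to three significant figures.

VSWR ≈ 11

tan(βl) = 1.83
Z_in = Z_0·(Z_L + jZ_0·tanβl)/(Z_0 + jZ_L·tanβl) = 11.2 − j60 Ω
Γ_s = (Z_in − Z_s)/(Z_in + Z_s) = (-63.8 − j60)/(86.2 − j60), |Γ_s| = 0.834
VSWR = (1 + |Γ_s|)/(1 − |Γ_s|)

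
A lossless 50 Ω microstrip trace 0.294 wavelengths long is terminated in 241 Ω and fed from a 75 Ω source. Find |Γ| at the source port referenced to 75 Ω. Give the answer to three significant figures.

|Γ| ≈ 0.748

βl = 2π × 0.294 = 106°
tan(βl) = -3.52
Z_in = Z_0·(Z_L + jZ_0·tanβl)/(Z_0 + jZ_L·tanβl) = 11.2 + j13.5 Ω
Γ_s = (Z_in − Z_s)/(Z_in + Z_s) = (-63.8 + j13.5)/(86.2 + j13.5), |Γ_s| = 0.748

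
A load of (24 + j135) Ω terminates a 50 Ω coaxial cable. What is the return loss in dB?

Γ = (-26 + j135)/(74 + j135), |Γ| = 0.893
RL = −20·log₁₀|Γ| = −20·log₁₀(0.893)

RL ≈ 0.983 dB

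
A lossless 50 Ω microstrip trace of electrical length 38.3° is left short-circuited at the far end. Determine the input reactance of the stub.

X_in ≈ 39.5 Ω (inductive)

tan(βl) = 0.79
For a short-circuited stub, Z_in = jZ_0·tan(βl)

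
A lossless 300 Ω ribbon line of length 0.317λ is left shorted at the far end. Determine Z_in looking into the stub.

Z_in ≈ −j670 Ω

βl = 2π × 0.317 = 114°
tan(βl) = -2.23
For a shorted stub, Z_in = jZ_0·tan(βl)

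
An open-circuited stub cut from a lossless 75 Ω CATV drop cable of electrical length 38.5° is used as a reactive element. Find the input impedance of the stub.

tan(βl) = 0.795
For an open-circuited stub, Z_in = −jZ_0·cot(βl) = −jZ_0/tan(βl)

Z_in ≈ −j94.3 Ω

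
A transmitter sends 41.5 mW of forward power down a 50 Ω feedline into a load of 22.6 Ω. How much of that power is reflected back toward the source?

Γ = (22.6 − 50)/(22.6 + 50) = -0.377
|Γ|² = 0.142
P_refl = |Γ|²·P_inc = 5.91 mW, P_del = (1 − |Γ|²)·P_inc = 35.6 mW

P_reflected ≈ 5.91 mW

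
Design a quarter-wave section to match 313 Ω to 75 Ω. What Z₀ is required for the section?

Z_qwt ≈ 153 Ω

Z_qwt = √(Z_0·R_L) = √(75 × 313) = √23480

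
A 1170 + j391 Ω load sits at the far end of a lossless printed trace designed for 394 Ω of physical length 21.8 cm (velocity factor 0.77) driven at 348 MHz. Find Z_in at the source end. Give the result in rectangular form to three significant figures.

Z_in ≈ 135 + j142 Ω

λ = v/f = 0.77·c / 348 MHz = 0.664 m
βl = 2π·l/λ = 2π × 0.328 = 118°
tan(βl) = tan(118°) = -1.86
Z_in = Z_0·(Z_L + jZ_0·tanβl)/(Z_0 + jZ_L·tanβl)
     = 394·(1170 − j343)/(1120 − j2180)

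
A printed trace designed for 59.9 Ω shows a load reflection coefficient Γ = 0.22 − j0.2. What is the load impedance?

Z_L ≈ 84.2 − j37 Ω

Z_L = Z_0·(1 + Γ)/(1 − Γ) = 59.9·(1.22 − j0.2)/(0.78 + j0.2)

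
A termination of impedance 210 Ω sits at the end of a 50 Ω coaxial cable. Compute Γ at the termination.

Γ = 0.615

Γ = (Z_L − Z_0)/(Z_L + Z_0) = (210 − 50)/(210 + 50) = 160/260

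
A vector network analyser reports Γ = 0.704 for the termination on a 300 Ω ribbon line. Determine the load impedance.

Z_L ≈ 1730 Ω

Z_L = Z_0·(1 + Γ)/(1 − Γ) = 300·(1.7)/(0.296)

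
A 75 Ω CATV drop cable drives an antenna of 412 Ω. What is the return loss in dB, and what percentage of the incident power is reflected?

Γ = (412 − 75)/(412 + 75) = 0.692
RL = −20·log₁₀(0.692) = 3.2 dB
P_refl/P_inc = |Γ|² = 0.479

RL ≈ 3.2 dB; 47.9% of incident power reflected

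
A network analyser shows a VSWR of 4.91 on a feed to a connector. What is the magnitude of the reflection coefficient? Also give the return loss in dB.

|Γ| = (S − 1)/(S + 1) = (4.91 − 1)/(4.91 + 1) = 3.91/5.91
RL = −20·log₁₀|Γ| = −20·log₁₀(0.662)

|Γ| ≈ 0.662; return loss ≈ 3.59 dB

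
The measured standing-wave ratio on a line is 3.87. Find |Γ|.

|Γ| ≈ 0.589

|Γ| = (S − 1)/(S + 1) = (3.87 − 1)/(3.87 + 1) = 2.87/4.87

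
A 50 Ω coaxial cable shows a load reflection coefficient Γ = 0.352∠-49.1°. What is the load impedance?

Z_L = Z_0·(1 + Γ)/(1 − Γ) = 50·(1.23 − j0.266)/(0.77 + j0.266)

Z_L ≈ 66.1 − j40.1 Ω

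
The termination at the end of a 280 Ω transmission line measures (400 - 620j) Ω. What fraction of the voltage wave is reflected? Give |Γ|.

|Γ| ≈ 0.686

Γ = (Z_L − Z_0)/(Z_L + Z_0) = (120 − j620)/(680 − j620)
|Γ| = 632/920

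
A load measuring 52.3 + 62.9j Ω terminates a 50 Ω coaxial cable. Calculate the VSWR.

VSWR ≈ 3.2

Γ = (Z_L − Z_0)/(Z_L + Z_0) = (2.3 + j62.9)/(102.3 + j62.9)
|Γ| = 62.9/120 = 0.524
VSWR = (1 + |Γ|)/(1 − |Γ|) = 1.52/0.476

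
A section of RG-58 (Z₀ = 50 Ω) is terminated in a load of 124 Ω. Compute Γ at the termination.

Γ = 0.425

Γ = (Z_L − Z_0)/(Z_L + Z_0) = (124 − 50)/(124 + 50) = 74/174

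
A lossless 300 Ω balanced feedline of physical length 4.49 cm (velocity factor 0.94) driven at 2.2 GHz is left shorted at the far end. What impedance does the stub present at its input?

λ = v/f = 0.94·c / 2.2 GHz = 0.128 m
βl = 2π·l/λ = 2π × 0.35 = 126°
tan(βl) = -1.37
For a shorted stub, Z_in = jZ_0·tan(βl)

Z_in ≈ −j411 Ω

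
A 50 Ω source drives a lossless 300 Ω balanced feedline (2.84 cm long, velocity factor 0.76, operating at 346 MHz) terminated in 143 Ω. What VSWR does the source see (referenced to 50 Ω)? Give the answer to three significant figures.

λ = v/f = 0.76·c / 346 MHz = 0.659 m
βl = 2π·l/λ = 2π × 0.0431 = 15.5°
tan(βl) = 0.278
Z_in = Z_0·(Z_L + jZ_0·tanβl)/(Z_0 + jZ_L·tanβl) = 151 + j63.3 Ω
Γ_s = (Z_in − Z_s)/(Z_in + Z_s) = (101 + j63.3)/(201 + j63.3), |Γ_s| = 0.566
VSWR = (1 + |Γ_s|)/(1 − |Γ_s|)

VSWR ≈ 3.61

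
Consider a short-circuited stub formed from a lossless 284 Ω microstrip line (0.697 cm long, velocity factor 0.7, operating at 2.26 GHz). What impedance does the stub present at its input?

Z_in ≈ +j145 Ω

λ = v/f = 0.7·c / 2.26 GHz = 0.0929 m
βl = 2π·l/λ = 2π × 0.075 = 27°
tan(βl) = 0.51
For a short-circuited stub, Z_in = jZ_0·tan(βl)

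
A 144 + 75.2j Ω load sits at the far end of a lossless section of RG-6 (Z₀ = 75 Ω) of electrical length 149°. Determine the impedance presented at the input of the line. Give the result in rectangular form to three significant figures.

Z_in ≈ 50.3 + j55 Ω

tan(βl) = tan(149°) = -0.601
Z_in = Z_0·(Z_L + jZ_0·tanβl)/(Z_0 + jZ_L·tanβl)
     = 75·(144 + j30.1)/(120 − j86.5)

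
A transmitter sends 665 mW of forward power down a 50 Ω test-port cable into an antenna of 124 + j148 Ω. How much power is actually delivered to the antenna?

P_delivered ≈ 316 mW

|Γ| = |(74 + j148)/(174 + j148)| = 0.724
|Γ|² = 0.525
P_refl = |Γ|²·P_inc = 349 mW, P_del = (1 − |Γ|²)·P_inc = 316 mW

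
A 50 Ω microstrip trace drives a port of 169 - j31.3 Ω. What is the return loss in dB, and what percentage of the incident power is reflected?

RL ≈ 5.1 dB; 30.9% of incident power reflected

Γ = (119 − j31.3)/(219 − j31.3), |Γ| = 0.556
RL = −20·log₁₀(0.556) = 5.1 dB
P_refl/P_inc = |Γ|² = 0.309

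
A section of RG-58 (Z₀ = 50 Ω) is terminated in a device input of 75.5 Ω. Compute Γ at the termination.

Γ = 0.203

Γ = (Z_L − Z_0)/(Z_L + Z_0) = (75.5 − 50)/(75.5 + 50) = 25.5/125.5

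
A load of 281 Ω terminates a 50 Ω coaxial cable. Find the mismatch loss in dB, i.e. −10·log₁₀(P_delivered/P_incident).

mismatch loss ≈ 2.9 dB

Γ = (281 − 50)/(281 + 50) = 0.698
|Γ|² = 0.487, so P_del/P_inc = 1 − |Γ|² = 0.513
ML = −10·log₁₀(1 − |Γ|²)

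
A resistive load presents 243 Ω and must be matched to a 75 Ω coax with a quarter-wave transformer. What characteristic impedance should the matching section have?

Z_qwt ≈ 135 Ω

Z_qwt = √(Z_0·R_L) = √(75 × 243) = √18220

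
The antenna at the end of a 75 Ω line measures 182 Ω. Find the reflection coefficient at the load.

Γ = (Z_L − Z_0)/(Z_L + Z_0) = (182 − 75)/(182 + 75) = 107/257

Γ = 0.416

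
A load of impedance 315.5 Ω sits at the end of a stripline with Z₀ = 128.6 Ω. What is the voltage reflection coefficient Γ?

Γ = (Z_L − Z_0)/(Z_L + Z_0) = (315.5 − 128.6)/(315.5 + 128.6) = 186.9/444.1

Γ = 0.421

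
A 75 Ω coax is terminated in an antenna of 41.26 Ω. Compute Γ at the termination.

Γ = (Z_L − Z_0)/(Z_L + Z_0) = (41.26 − 75)/(41.26 + 75) = -33.74/116.3

Γ = -0.29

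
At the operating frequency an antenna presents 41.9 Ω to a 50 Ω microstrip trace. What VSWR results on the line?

Γ = (41.9 − 50)/(41.9 + 50) = -0.0881
VSWR = (1 + 0.0881)/(1 − 0.0881)

VSWR ≈ 1.19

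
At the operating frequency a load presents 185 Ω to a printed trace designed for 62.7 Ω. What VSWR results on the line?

Γ = (185 − 62.7)/(185 + 62.7) = 0.494
VSWR = (1 + 0.494)/(1 − 0.494)

VSWR ≈ 2.95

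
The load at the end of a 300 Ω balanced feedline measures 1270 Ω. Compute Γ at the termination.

Γ = (Z_L − Z_0)/(Z_L + Z_0) = (1270 − 300)/(1270 + 300) = 970/1570

Γ = 0.618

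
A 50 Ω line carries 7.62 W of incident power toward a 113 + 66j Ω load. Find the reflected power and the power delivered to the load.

|Γ| = |(63 + j66)/(163 + j66)| = 0.519
|Γ|² = 0.269
P_refl = |Γ|²·P_inc = 2.05 W, P_del = (1 − |Γ|²)·P_inc = 5.57 W

P_reflected ≈ 2.05 W; P_delivered ≈ 5.57 W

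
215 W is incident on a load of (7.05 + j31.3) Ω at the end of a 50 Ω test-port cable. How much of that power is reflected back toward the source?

|Γ| = |(-42.95 + j31.3)/(57.05 + j31.3)| = 0.817
|Γ|² = 0.667
P_refl = |Γ|²·P_inc = 143 W, P_del = (1 − |Γ|²)·P_inc = 71.6 W

P_reflected ≈ 143 W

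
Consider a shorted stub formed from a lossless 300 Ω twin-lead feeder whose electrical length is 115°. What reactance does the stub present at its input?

tan(βl) = -2.14
For a shorted stub, Z_in = jZ_0·tan(βl)

X_in ≈ -643 Ω (capacitive)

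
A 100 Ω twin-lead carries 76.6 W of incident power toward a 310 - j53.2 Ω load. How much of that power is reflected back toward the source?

|Γ| = |(210 − j53.2)/(410 − j53.2)| = 0.524
|Γ|² = 0.275
P_refl = |Γ|²·P_inc = 21 W, P_del = (1 − |Γ|²)·P_inc = 55.6 W

P_reflected ≈ 21 W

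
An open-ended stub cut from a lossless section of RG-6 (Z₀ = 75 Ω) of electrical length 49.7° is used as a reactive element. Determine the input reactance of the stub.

tan(βl) = 1.18
For an open-ended stub, Z_in = −jZ_0·cot(βl) = −jZ_0/tan(βl)

X_in ≈ -63.6 Ω (capacitive)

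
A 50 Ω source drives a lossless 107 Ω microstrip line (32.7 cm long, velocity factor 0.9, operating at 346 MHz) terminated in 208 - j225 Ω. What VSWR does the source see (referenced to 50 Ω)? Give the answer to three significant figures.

VSWR ≈ 9.23

λ = v/f = 0.9·c / 346 MHz = 0.78 m
βl = 2π·l/λ = 2π × 0.419 = 151°
tan(βl) = -0.558
Z_in = Z_0·(Z_L + jZ_0·tanβl)/(Z_0 + jZ_L·tanβl) = 226 + j228 Ω
Γ_s = (Z_in − Z_s)/(Z_in + Z_s) = (176 + j228)/(276 + j228), |Γ_s| = 0.804
VSWR = (1 + |Γ_s|)/(1 − |Γ_s|)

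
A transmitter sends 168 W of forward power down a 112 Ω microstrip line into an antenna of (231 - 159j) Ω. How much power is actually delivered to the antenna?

|Γ| = |(119 − j159)/(343 − j159)| = 0.525
|Γ|² = 0.276
P_refl = |Γ|²·P_inc = 46.4 W, P_del = (1 − |Γ|²)·P_inc = 122 W

P_delivered ≈ 122 W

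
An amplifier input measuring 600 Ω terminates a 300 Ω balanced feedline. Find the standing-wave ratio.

Γ = (600 − 300)/(600 + 300) = 0.333
VSWR = (1 + 0.333)/(1 − 0.333)

VSWR ≈ 2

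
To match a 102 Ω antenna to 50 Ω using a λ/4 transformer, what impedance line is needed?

Z_qwt = √(Z_0·R_L) = √(50 × 102) = √5100

Z_qwt ≈ 71.4 Ω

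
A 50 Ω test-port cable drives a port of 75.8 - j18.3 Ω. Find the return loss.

Γ = (25.8 − j18.3)/(125.8 − j18.3), |Γ| = 0.249
RL = −20·log₁₀|Γ| = −20·log₁₀(0.249)

RL ≈ 12.1 dB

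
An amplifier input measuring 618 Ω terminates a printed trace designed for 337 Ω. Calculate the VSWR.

Γ = (618 − 337)/(618 + 337) = 0.294
VSWR = (1 + 0.294)/(1 − 0.294)

VSWR ≈ 1.83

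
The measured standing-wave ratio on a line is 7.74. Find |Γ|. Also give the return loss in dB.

|Γ| = (S − 1)/(S + 1) = (7.74 − 1)/(7.74 + 1) = 6.74/8.74
RL = −20·log₁₀|Γ| = −20·log₁₀(0.771)

|Γ| ≈ 0.771; return loss ≈ 2.26 dB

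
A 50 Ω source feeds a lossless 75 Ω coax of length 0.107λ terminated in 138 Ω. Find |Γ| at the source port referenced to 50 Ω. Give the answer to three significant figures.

βl = 2π × 0.107 = 38.5°
tan(βl) = 0.796
Z_in = Z_0·(Z_L + jZ_0·tanβl)/(Z_0 + jZ_L·tanβl) = 71.7 − j45.3 Ω
Γ_s = (Z_in − Z_s)/(Z_in + Z_s) = (21.7 − j45.3)/(122 − j45.3), |Γ_s| = 0.387

|Γ| ≈ 0.387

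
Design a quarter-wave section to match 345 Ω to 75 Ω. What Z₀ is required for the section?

Z_qwt ≈ 161 Ω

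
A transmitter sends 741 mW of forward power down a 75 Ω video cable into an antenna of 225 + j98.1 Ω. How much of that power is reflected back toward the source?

P_reflected ≈ 239 mW

|Γ| = |(150 + j98.1)/(300 + j98.1)| = 0.568
|Γ|² = 0.322
P_refl = |Γ|²·P_inc = 239 mW, P_del = (1 − |Γ|²)·P_inc = 502 mW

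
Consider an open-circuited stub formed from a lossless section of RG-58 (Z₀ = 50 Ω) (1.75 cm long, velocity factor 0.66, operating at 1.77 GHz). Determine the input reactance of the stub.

X_in ≈ -33.3 Ω (capacitive)

λ = v/f = 0.66·c / 1.77 GHz = 0.112 m
βl = 2π·l/λ = 2π × 0.156 = 56.3°
tan(βl) = 1.5
For an open-circuited stub, Z_in = −jZ_0·cot(βl) = −jZ_0/tan(βl)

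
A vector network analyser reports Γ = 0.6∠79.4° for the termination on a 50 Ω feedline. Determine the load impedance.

Z_L ≈ 28.1 + j51.8 Ω

Z_L = Z_0·(1 + Γ)/(1 − Γ) = 50·(1.11 + j0.59)/(0.89 − j0.59)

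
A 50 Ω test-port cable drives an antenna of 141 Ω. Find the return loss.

Γ = (141 − 50)/(141 + 50) = 0.476
RL = −20·log₁₀|Γ| = −20·log₁₀(0.476)

RL ≈ 6.44 dB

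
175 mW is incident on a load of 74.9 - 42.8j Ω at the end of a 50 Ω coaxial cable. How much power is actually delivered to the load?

P_delivered ≈ 150 mW

|Γ| = |(24.9 − j42.8)/(124.9 − j42.8)| = 0.375
|Γ|² = 0.141
P_refl = |Γ|²·P_inc = 24.6 mW, P_del = (1 − |Γ|²)·P_inc = 150 mW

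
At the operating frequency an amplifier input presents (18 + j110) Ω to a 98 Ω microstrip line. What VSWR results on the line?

VSWR ≈ 12.4

Γ = (Z_L − Z_0)/(Z_L + Z_0) = (-80 + j110)/(116 + j110)
|Γ| = 136/160 = 0.851
VSWR = (1 + |Γ|)/(1 − |Γ|) = 1.85/0.149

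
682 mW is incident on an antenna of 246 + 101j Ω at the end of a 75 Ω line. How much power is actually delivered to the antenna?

P_delivered ≈ 444 mW

|Γ| = |(171 + j101)/(321 + j101)| = 0.59
|Γ|² = 0.348
P_refl = |Γ|²·P_inc = 238 mW, P_del = (1 − |Γ|²)·P_inc = 444 mW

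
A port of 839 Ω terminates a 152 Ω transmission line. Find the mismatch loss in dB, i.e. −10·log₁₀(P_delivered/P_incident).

mismatch loss ≈ 2.84 dB

Γ = (839 − 152)/(839 + 152) = 0.693
|Γ|² = 0.481, so P_del/P_inc = 1 − |Γ|² = 0.519
ML = −10·log₁₀(1 − |Γ|²)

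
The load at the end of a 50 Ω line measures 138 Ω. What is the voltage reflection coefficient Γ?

Γ = 0.468

Γ = (Z_L − Z_0)/(Z_L + Z_0) = (138 − 50)/(138 + 50) = 88/188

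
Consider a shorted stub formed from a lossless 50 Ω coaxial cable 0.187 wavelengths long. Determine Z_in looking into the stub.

Z_in ≈ +j120 Ω

βl = 2π × 0.187 = 67.3°
tan(βl) = 2.39
For a shorted stub, Z_in = jZ_0·tan(βl)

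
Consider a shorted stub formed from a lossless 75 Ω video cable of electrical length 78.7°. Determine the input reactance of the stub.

X_in ≈ 375 Ω (inductive)

tan(βl) = 5
For a shorted stub, Z_in = jZ_0·tan(βl)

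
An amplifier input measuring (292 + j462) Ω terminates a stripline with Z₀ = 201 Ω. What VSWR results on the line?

Γ = (Z_L − Z_0)/(Z_L + Z_0) = (91 + j462)/(493 + j462)
|Γ| = 471/676 = 0.697
VSWR = (1 + |Γ|)/(1 − |Γ|) = 1.7/0.303

VSWR ≈ 5.6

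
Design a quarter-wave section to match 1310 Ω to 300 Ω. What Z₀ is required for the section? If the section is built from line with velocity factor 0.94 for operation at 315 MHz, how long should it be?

Z_qwt ≈ 627 Ω; length ≈ 22.4 cm

Z_qwt = √(Z_0·R_L) = √(300 × 1310) = √393000
λ = 0.94·c/f = 0.895 m, so l = λ/4 = 0.224 m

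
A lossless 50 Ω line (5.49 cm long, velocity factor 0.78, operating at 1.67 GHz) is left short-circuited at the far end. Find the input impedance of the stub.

λ = v/f = 0.78·c / 1.67 GHz = 0.14 m
βl = 2π·l/λ = 2π × 0.392 = 141°
tan(βl) = -0.808
For a short-circuited stub, Z_in = jZ_0·tan(βl)

Z_in ≈ −j40.4 Ω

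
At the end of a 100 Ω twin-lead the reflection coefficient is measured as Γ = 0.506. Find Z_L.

Z_L ≈ 305 Ω

Z_L = Z_0·(1 + Γ)/(1 − Γ) = 100·(1.51)/(0.494)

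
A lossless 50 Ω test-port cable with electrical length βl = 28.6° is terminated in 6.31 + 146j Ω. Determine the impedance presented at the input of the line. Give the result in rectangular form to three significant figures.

tan(βl) = tan(28.6°) = 0.545
Z_in = Z_0·(Z_L + jZ_0·tanβl)/(Z_0 + jZ_L·tanβl)
     = 50·(6.31 + j173)/(-29.6 + j3.44)

Z_in ≈ 23 − j290 Ω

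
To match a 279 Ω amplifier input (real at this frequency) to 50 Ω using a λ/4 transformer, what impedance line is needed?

Z_qwt ≈ 118 Ω

Z_qwt = √(Z_0·R_L) = √(50 × 279) = √13950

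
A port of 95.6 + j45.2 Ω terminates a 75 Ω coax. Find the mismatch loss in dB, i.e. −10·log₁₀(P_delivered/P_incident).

mismatch loss ≈ 0.358 dB

Γ = (20.6 + j45.2)/(170.6 + j45.2), |Γ| = 0.281
|Γ|² = 0.0792, so P_del/P_inc = 1 − |Γ|² = 0.921
ML = −10·log₁₀(1 − |Γ|²)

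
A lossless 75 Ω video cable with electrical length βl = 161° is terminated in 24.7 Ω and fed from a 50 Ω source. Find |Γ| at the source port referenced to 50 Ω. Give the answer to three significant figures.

|Γ| ≈ 0.399

tan(βl) = -0.344
Z_in = Z_0·(Z_L + jZ_0·tanβl)/(Z_0 + jZ_L·tanβl) = 27.3 − j22.7 Ω
Γ_s = (Z_in − Z_s)/(Z_in + Z_s) = (-22.7 − j22.7)/(77.3 − j22.7), |Γ_s| = 0.399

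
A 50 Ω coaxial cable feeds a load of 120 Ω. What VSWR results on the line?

Γ = (120 − 50)/(120 + 50) = 0.412
VSWR = (1 + 0.412)/(1 − 0.412)

VSWR ≈ 2.4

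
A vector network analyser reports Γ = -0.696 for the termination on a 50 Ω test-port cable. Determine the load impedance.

Z_L ≈ 8.96 Ω

Z_L = Z_0·(1 + Γ)/(1 − Γ) = 50·(0.304)/(1.7)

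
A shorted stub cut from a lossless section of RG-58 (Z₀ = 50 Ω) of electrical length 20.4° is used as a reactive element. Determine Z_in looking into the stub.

tan(βl) = 0.372
For a shorted stub, Z_in = jZ_0·tan(βl)

Z_in ≈ +j18.6 Ω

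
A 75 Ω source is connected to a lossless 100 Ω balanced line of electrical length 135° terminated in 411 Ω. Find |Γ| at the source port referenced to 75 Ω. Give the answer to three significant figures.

|Γ| ≈ 0.623

tan(βl) = -1
Z_in = Z_0·(Z_L + jZ_0·tanβl)/(Z_0 + jZ_L·tanβl) = 45.9 + j88.8 Ω
Γ_s = (Z_in − Z_s)/(Z_in + Z_s) = (-29.1 + j88.8)/(121 + j88.8), |Γ_s| = 0.623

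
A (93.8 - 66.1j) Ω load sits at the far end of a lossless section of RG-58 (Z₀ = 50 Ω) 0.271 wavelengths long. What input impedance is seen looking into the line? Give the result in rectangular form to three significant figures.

Z_in ≈ 19.3 + j18.9 Ω

βl = 2π × 0.271 = 97.6°
tan(βl) = tan(97.6°) = -7.53
Z_in = Z_0·(Z_L + jZ_0·tanβl)/(Z_0 + jZ_L·tanβl)
     = 50·(93.8 − j443)/(-448 − j707)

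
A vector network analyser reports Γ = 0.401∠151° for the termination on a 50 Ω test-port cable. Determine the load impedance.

Z_L ≈ 22.5 + j10.4 Ω

Z_L = Z_0·(1 + Γ)/(1 − Γ) = 50·(0.649 + j0.194)/(1.35 − j0.194)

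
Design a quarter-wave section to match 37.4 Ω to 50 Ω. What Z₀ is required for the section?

Z_qwt ≈ 43.2 Ω

Z_qwt = √(Z_0·R_L) = √(50 × 37.4) = √1870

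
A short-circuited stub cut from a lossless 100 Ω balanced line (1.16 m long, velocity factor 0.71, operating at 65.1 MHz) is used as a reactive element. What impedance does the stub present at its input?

Z_in ≈ −j130 Ω

λ = v/f = 0.71·c / 65.1 MHz = 3.27 m
βl = 2π·l/λ = 2π × 0.355 = 128°
tan(βl) = -1.3
For a short-circuited stub, Z_in = jZ_0·tan(βl)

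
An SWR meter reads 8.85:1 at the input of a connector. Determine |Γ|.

|Γ| = (S − 1)/(S + 1) = (8.85 − 1)/(8.85 + 1) = 7.85/9.85

|Γ| ≈ 0.797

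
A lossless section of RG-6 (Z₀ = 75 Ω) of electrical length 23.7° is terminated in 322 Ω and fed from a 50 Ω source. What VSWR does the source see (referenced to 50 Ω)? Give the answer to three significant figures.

VSWR ≈ 5.88

tan(βl) = 0.439
Z_in = Z_0·(Z_L + jZ_0·tanβl)/(Z_0 + jZ_L·tanβl) = 84.4 − j126 Ω
Γ_s = (Z_in − Z_s)/(Z_in + Z_s) = (34.4 − j126)/(134 − j126), |Γ_s| = 0.709
VSWR = (1 + |Γ_s|)/(1 − |Γ_s|)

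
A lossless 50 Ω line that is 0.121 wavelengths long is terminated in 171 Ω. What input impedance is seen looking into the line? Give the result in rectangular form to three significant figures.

βl = 2π × 0.121 = 43.6°
tan(βl) = tan(43.6°) = 0.951
Z_in = Z_0·(Z_L + jZ_0·tanβl)/(Z_0 + jZ_L·tanβl)
     = 50·(171 + j47.5)/(50 + j163)

Z_in ≈ 28.1 − j43.9 Ω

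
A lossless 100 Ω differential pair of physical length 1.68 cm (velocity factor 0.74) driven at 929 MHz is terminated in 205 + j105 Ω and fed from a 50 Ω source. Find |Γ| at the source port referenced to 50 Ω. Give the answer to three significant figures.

λ = v/f = 0.74·c / 929 MHz = 0.239 m
βl = 2π·l/λ = 2π × 0.0703 = 25.3°
tan(βl) = 0.473
Z_in = Z_0·(Z_L + jZ_0·tanβl)/(Z_0 + jZ_L·tanβl) = 210 − j102 Ω
Γ_s = (Z_in − Z_s)/(Z_in + Z_s) = (160 − j102)/(260 − j102), |Γ_s| = 0.68

|Γ| ≈ 0.68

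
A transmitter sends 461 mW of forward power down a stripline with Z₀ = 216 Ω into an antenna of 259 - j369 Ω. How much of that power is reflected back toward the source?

|Γ| = |(43 − j369)/(475 − j369)| = 0.618
|Γ|² = 0.381
P_refl = |Γ|²·P_inc = 176 mW, P_del = (1 − |Γ|²)·P_inc = 285 mW

P_reflected ≈ 176 mW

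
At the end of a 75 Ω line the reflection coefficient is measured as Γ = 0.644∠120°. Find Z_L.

Z_L = Z_0·(1 + Γ)/(1 − Γ) = 75·(0.678 + j0.558)/(1.32 − j0.558)

Z_L ≈ 21.3 + j40.6 Ω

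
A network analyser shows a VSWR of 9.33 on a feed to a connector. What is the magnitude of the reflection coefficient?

|Γ| ≈ 0.806

|Γ| = (S − 1)/(S + 1) = (9.33 − 1)/(9.33 + 1) = 8.33/10.3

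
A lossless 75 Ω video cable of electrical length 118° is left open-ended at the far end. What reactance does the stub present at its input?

X_in ≈ 39.9 Ω (inductive)

tan(βl) = -1.88
For an open-ended stub, Z_in = −jZ_0·cot(βl) = −jZ_0/tan(βl)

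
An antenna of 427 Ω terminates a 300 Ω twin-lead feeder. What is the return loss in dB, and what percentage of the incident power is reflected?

RL ≈ 15.2 dB; 3.05% of incident power reflected

Γ = (427 − 300)/(427 + 300) = 0.175
RL = −20·log₁₀(0.175) = 15.2 dB
P_refl/P_inc = |Γ|² = 0.0305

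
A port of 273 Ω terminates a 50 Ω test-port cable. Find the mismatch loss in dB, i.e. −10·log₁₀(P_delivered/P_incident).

mismatch loss ≈ 2.81 dB

Γ = (273 − 50)/(273 + 50) = 0.69
|Γ|² = 0.477, so P_del/P_inc = 1 − |Γ|² = 0.523
ML = −10·log₁₀(1 − |Γ|²)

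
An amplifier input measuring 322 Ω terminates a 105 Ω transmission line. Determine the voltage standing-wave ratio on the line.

For a purely resistive load, VSWR = R_L/Z_0 or Z_0/R_L (whichever > 1) = 322/105

VSWR ≈ 3.07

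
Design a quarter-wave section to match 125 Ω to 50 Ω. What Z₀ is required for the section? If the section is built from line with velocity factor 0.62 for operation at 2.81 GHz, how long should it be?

Z_qwt ≈ 79.1 Ω; length ≈ 1.65 cm

Z_qwt = √(Z_0·R_L) = √(50 × 125) = √6250
λ = 0.62·c/f = 0.0662 m, so l = λ/4 = 0.0165 m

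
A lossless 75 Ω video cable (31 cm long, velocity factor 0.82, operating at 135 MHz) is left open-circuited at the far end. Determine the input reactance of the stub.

X_in ≈ -41.2 Ω (capacitive)

λ = v/f = 0.82·c / 135 MHz = 1.82 m
βl = 2π·l/λ = 2π × 0.17 = 61.2°
tan(βl) = 1.82
For an open-circuited stub, Z_in = −jZ_0·cot(βl) = −jZ_0/tan(βl)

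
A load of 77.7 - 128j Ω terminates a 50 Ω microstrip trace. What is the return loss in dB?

RL ≈ 2.8 dB

Γ = (27.7 − j128)/(127.7 − j128), |Γ| = 0.724
RL = −20·log₁₀|Γ| = −20·log₁₀(0.724)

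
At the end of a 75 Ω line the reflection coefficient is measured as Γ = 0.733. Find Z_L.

Z_L ≈ 487 Ω

Z_L = Z_0·(1 + Γ)/(1 − Γ) = 75·(1.73)/(0.267)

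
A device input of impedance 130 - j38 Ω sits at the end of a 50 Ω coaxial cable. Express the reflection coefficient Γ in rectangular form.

Γ = (Z_L − Z_0)/(Z_L + Z_0) = (80 − j38)/(180 − j38)

Γ ≈ 0.468 − j0.112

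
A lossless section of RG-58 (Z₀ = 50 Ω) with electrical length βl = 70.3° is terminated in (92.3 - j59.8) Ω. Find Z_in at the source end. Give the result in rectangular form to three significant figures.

Z_in ≈ 17.9 − j2.85 Ω

tan(βl) = tan(70.3°) = 2.79
Z_in = Z_0·(Z_L + jZ_0·tanβl)/(Z_0 + jZ_L·tanβl)
     = 50·(92.3 + j79.8)/(217 + j258)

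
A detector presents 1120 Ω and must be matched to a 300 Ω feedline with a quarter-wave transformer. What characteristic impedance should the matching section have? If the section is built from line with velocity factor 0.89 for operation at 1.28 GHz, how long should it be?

Z_qwt = √(Z_0·R_L) = √(300 × 1120) = √336000
λ = 0.89·c/f = 0.209 m, so l = λ/4 = 0.0521 m

Z_qwt ≈ 580 Ω; length ≈ 5.21 cm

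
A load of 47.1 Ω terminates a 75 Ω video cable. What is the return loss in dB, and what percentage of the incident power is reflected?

RL ≈ 12.8 dB; 5.22% of incident power reflected

Γ = (47.1 − 75)/(47.1 + 75) = -0.229
RL = −20·log₁₀(0.229) = 12.8 dB
P_refl/P_inc = |Γ|² = 0.0522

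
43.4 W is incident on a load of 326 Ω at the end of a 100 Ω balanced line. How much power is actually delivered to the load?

Γ = (326 − 100)/(326 + 100) = 0.531
|Γ|² = 0.281
P_refl = |Γ|²·P_inc = 12.2 W, P_del = (1 − |Γ|²)·P_inc = 31.2 W

P_delivered ≈ 31.2 W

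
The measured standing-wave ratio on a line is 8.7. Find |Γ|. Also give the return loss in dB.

|Γ| = (S − 1)/(S + 1) = (8.7 − 1)/(8.7 + 1) = 7.7/9.7
RL = −20·log₁₀|Γ| = −20·log₁₀(0.794)

|Γ| ≈ 0.794; return loss ≈ 2.01 dB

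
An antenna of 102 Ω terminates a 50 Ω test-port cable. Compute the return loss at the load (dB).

Γ = (102 − 50)/(102 + 50) = 0.342
RL = −20·log₁₀|Γ| = −20·log₁₀(0.342)

RL ≈ 9.32 dB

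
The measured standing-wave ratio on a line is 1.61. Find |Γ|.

|Γ| = (S − 1)/(S + 1) = (1.61 − 1)/(1.61 + 1) = 0.61/2.61

|Γ| ≈ 0.234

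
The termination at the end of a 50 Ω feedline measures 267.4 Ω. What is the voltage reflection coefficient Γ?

Γ = (Z_L − Z_0)/(Z_L + Z_0) = (267.4 − 50)/(267.4 + 50) = 217.4/317.4

Γ = 0.685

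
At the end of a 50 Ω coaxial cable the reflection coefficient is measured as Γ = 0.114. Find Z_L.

Z_L = Z_0·(1 + Γ)/(1 − Γ) = 50·(1.11)/(0.886)

Z_L ≈ 62.9 Ω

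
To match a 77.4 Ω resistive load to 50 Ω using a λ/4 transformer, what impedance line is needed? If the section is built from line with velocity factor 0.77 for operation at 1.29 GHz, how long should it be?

Z_qwt ≈ 62.2 Ω; length ≈ 4.48 cm

Z_qwt = √(Z_0·R_L) = √(50 × 77.4) = √3870
λ = 0.77·c/f = 0.179 m, so l = λ/4 = 0.0448 m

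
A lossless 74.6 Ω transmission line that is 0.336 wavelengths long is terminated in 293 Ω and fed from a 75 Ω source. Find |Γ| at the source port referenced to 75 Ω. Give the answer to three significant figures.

|Γ| ≈ 0.595

βl = 2π × 0.336 = 121°
tan(βl) = -1.67
Z_in = Z_0·(Z_L + jZ_0·tanβl)/(Z_0 + jZ_L·tanβl) = 25.2 + j40.9 Ω
Γ_s = (Z_in − Z_s)/(Z_in + Z_s) = (-49.8 + j40.9)/(100 + j40.9), |Γ_s| = 0.595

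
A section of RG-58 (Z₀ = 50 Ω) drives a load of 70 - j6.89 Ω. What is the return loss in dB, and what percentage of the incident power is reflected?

RL ≈ 15.1 dB; 3.1% of incident power reflected

Γ = (20 − j6.89)/(120 − j6.89), |Γ| = 0.176
RL = −20·log₁₀(0.176) = 15.1 dB
P_refl/P_inc = |Γ|² = 0.031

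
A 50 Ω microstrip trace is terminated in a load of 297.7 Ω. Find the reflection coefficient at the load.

Γ = 0.712

Γ = (Z_L − Z_0)/(Z_L + Z_0) = (297.7 − 50)/(297.7 + 50) = 247.7/347.7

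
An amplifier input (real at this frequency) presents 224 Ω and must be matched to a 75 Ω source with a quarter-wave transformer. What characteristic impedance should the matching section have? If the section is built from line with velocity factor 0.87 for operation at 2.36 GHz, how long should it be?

Z_qwt = √(Z_0·R_L) = √(75 × 224) = √16800
λ = 0.87·c/f = 0.111 m, so l = λ/4 = 0.0276 m

Z_qwt ≈ 130 Ω; length ≈ 2.76 cm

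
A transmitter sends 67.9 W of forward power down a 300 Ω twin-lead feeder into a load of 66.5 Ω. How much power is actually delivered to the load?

Γ = (66.5 − 300)/(66.5 + 300) = -0.637
|Γ|² = 0.406
P_refl = |Γ|²·P_inc = 27.6 W, P_del = (1 − |Γ|²)·P_inc = 40.3 W

P_delivered ≈ 40.3 W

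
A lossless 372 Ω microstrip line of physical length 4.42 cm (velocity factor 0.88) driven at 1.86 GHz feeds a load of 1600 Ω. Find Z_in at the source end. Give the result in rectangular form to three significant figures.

Z_in ≈ 99.9 + j142 Ω

λ = v/f = 0.88·c / 1.86 GHz = 0.142 m
βl = 2π·l/λ = 2π × 0.311 = 112°
tan(βl) = tan(112°) = -2.46
Z_in = Z_0·(Z_L + jZ_0·tanβl)/(Z_0 + jZ_L·tanβl)
     = 372·(1600 − j916)/(372 − j3940)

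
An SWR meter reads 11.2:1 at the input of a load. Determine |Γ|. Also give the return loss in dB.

|Γ| ≈ 0.836; return loss ≈ 1.56 dB

|Γ| = (S − 1)/(S + 1) = (11.2 − 1)/(11.2 + 1) = 10.2/12.2
RL = −20·log₁₀|Γ| = −20·log₁₀(0.836)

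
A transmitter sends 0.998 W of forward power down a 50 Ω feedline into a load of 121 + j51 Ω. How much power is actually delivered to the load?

|Γ| = |(71 + j51)/(171 + j51)| = 0.49
|Γ|² = 0.24
P_refl = |Γ|²·P_inc = 0.24 W, P_del = (1 − |Γ|²)·P_inc = 0.758 W

P_delivered ≈ 0.758 W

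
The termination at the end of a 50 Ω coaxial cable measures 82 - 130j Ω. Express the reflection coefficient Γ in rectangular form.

Γ ≈ 0.615 − j0.379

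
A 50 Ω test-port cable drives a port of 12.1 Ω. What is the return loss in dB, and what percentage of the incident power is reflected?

Γ = (12.1 − 50)/(12.1 + 50) = -0.61
RL = −20·log₁₀(0.61) = 4.29 dB
P_refl/P_inc = |Γ|² = 0.372

RL ≈ 4.29 dB; 37.2% of incident power reflected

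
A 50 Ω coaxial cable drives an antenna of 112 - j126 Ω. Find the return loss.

Γ = (62 − j126)/(162 − j126), |Γ| = 0.684
RL = −20·log₁₀|Γ| = −20·log₁₀(0.684)

RL ≈ 3.3 dB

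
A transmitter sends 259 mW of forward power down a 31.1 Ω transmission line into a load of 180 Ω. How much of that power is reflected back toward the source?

Γ = (180 − 31.1)/(180 + 31.1) = 0.705
|Γ|² = 0.498
P_refl = |Γ|²·P_inc = 129 mW, P_del = (1 − |Γ|²)·P_inc = 130 mW

P_reflected ≈ 129 mW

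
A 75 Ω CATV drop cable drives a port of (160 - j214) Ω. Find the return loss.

RL ≈ 2.8 dB

Γ = (85 − j214)/(235 − j214), |Γ| = 0.724
RL = −20·log₁₀|Γ| = −20·log₁₀(0.724)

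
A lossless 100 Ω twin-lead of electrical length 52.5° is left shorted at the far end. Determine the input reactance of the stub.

X_in ≈ 130 Ω (inductive)

tan(βl) = 1.3
For a shorted stub, Z_in = jZ_0·tan(βl)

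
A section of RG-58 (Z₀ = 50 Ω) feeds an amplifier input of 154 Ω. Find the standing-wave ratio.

Γ = (154 − 50)/(154 + 50) = 0.51
VSWR = (1 + 0.51)/(1 − 0.51)

VSWR ≈ 3.08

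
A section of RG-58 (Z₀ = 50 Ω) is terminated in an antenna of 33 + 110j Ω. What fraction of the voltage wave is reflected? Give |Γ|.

Γ = (Z_L − Z_0)/(Z_L + Z_0) = (-17 + j110)/(83 + j110)
|Γ| = 111/138

|Γ| ≈ 0.808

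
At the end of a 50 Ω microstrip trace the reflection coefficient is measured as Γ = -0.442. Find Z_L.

Z_L ≈ 19.3 Ω

Z_L = Z_0·(1 + Γ)/(1 − Γ) = 50·(0.558)/(1.44)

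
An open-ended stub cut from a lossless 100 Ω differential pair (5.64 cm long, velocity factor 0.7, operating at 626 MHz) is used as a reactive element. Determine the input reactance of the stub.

X_in ≈ -56.5 Ω (capacitive)

λ = v/f = 0.7·c / 626 MHz = 0.335 m
βl = 2π·l/λ = 2π × 0.168 = 60.5°
tan(βl) = 1.77
For an open-ended stub, Z_in = −jZ_0·cot(βl) = −jZ_0/tan(βl)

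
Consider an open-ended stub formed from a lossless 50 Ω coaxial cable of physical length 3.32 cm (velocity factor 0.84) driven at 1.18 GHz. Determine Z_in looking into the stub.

Z_in ≈ −j33.8 Ω

λ = v/f = 0.84·c / 1.18 GHz = 0.214 m
βl = 2π·l/λ = 2π × 0.155 = 56°
tan(βl) = 1.48
For an open-ended stub, Z_in = −jZ_0·cot(βl) = −jZ_0/tan(βl)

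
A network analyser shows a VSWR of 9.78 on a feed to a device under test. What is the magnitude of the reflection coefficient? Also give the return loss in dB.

|Γ| ≈ 0.814; return loss ≈ 1.78 dB

|Γ| = (S − 1)/(S + 1) = (9.78 − 1)/(9.78 + 1) = 8.78/10.8
RL = −20·log₁₀|Γ| = −20·log₁₀(0.814)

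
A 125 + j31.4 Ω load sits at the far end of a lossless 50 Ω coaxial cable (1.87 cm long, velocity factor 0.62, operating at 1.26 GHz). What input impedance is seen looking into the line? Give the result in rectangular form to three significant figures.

Z_in ≈ 38.4 − j43.6 Ω

λ = v/f = 0.62·c / 1.26 GHz = 0.148 m
βl = 2π·l/λ = 2π × 0.127 = 45.6°
tan(βl) = tan(45.6°) = 1.02
Z_in = Z_0·(Z_L + jZ_0·tanβl)/(Z_0 + jZ_L·tanβl)
     = 50·(125 + j82.5)/(17.9 + j128)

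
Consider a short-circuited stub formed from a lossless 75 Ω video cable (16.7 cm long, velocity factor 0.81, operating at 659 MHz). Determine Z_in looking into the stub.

λ = v/f = 0.81·c / 659 MHz = 0.369 m
βl = 2π·l/λ = 2π × 0.453 = 163°
tan(βl) = -0.305
For a short-circuited stub, Z_in = jZ_0·tan(βl)

Z_in ≈ −j22.9 Ω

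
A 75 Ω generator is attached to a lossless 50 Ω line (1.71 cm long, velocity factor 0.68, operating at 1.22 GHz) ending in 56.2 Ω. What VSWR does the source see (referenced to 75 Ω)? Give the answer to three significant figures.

λ = v/f = 0.68·c / 1.22 GHz = 0.167 m
βl = 2π·l/λ = 2π × 0.102 = 36.8°
tan(βl) = 0.749
Z_in = Z_0·(Z_L + jZ_0·tanβl)/(Z_0 + jZ_L·tanβl) = 51.3 − j5.77 Ω
Γ_s = (Z_in − Z_s)/(Z_in + Z_s) = (-23.7 − j5.77)/(126 − j5.77), |Γ_s| = 0.193
VSWR = (1 + |Γ_s|)/(1 − |Γ_s|)

VSWR ≈ 1.48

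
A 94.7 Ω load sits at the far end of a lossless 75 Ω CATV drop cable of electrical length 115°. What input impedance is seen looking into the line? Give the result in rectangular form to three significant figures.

Z_in ≈ 63.6 + j11.5 Ω

tan(βl) = tan(115°) = -2.14
Z_in = Z_0·(Z_L + jZ_0·tanβl)/(Z_0 + jZ_L·tanβl)
     = 75·(94.7 − j161)/(75 − j203)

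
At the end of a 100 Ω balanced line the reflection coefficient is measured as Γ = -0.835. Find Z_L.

Z_L ≈ 8.99 Ω

Z_L = Z_0·(1 + Γ)/(1 − Γ) = 100·(0.165)/(1.83)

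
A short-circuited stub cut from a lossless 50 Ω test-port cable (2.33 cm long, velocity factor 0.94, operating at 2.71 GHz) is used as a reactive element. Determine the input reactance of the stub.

X_in ≈ 302 Ω (inductive)

λ = v/f = 0.94·c / 2.71 GHz = 0.104 m
βl = 2π·l/λ = 2π × 0.224 = 80.6°
tan(βl) = 6.05
For a short-circuited stub, Z_in = jZ_0·tan(βl)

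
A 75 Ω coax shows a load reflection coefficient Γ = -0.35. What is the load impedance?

Z_L ≈ 36.1 Ω

Z_L = Z_0·(1 + Γ)/(1 − Γ) = 75·(0.65)/(1.35)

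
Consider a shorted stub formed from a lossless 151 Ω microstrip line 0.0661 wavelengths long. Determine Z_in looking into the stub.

βl = 2π × 0.0661 = 23.8°
tan(βl) = 0.441
For a shorted stub, Z_in = jZ_0·tan(βl)

Z_in ≈ +j66.6 Ω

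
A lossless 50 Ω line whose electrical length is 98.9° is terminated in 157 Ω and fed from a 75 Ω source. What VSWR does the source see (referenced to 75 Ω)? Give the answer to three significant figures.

VSWR ≈ 4.65

tan(βl) = -6.39
Z_in = Z_0·(Z_L + jZ_0·tanβl)/(Z_0 + jZ_L·tanβl) = 16.3 + j7.02 Ω
Γ_s = (Z_in − Z_s)/(Z_in + Z_s) = (-58.7 + j7.02)/(91.3 + j7.02), |Γ_s| = 0.646
VSWR = (1 + |Γ_s|)/(1 − |Γ_s|)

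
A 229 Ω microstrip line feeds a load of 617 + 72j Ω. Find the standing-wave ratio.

VSWR ≈ 2.74

Γ = (Z_L − Z_0)/(Z_L + Z_0) = (388 + j72)/(846 + j72)
|Γ| = 395/849 = 0.465
VSWR = (1 + |Γ|)/(1 − |Γ|) = 1.46/0.535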